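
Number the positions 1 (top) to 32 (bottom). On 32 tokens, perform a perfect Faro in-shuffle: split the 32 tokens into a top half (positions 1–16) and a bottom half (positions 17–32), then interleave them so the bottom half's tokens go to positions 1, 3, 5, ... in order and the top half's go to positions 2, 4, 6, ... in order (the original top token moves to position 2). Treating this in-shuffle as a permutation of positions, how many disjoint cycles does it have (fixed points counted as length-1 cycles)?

4

Trace each unvisited position around until it returns:
(1 2 4 8 16 32 31 29 25 17) (3 6 12 24 15 30 27 21 9 18) (5 10 20 7 14 28 23 13 26 19) (11 22)
4 cycles in total.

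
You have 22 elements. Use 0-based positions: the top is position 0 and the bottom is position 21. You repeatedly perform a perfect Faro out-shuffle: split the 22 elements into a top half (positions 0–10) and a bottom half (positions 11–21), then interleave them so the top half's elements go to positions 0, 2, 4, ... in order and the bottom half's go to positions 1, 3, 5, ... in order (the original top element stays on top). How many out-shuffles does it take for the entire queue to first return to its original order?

The out-shuffle permutes the 22 positions with cycle lengths [1, 1, 2, 3, 3, 6, 6].
Every element is home exactly when every cycle has completed a whole number of laps, i.e. after lcm(1, 2, 3, 6) = 6 out-shuffles.

6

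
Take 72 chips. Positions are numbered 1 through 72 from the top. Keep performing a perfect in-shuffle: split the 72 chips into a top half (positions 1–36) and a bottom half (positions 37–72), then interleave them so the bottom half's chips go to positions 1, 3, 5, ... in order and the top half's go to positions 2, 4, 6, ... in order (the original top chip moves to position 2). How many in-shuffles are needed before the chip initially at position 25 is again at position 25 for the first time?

9

Follow position 25 under repeated in-shuffles:
25 → 50 → 27 → 54 → 35 → 70 → 67 → 61 → 49 → 25
It first returns after 9 in-shuffles.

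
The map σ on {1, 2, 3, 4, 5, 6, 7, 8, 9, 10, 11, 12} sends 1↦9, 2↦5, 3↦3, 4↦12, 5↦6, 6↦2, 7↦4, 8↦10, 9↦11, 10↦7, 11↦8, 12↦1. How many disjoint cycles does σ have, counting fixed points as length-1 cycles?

3

Cycle decomposition: (1 9 11 8 10 7 4 12) (2 5 6) (3).
3 cycles.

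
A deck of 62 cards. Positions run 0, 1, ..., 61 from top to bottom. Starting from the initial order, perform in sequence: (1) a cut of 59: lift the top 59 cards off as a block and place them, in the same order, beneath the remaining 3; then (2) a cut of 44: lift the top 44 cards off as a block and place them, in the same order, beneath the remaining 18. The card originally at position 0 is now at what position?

21

Track the card from position 0 forward through each operation:
  after op 1 (cut 59): 0 → 3
  after op 2 (cut 44): 3 → 21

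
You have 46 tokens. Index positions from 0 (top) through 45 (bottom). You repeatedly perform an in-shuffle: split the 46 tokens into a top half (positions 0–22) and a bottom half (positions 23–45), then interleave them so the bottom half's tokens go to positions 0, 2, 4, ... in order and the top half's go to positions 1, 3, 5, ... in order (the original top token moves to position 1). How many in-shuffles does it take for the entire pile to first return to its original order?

The in-shuffle permutes the 46 positions with cycle lengths [23, 23].
Every token is home exactly when every cycle has completed a whole number of laps, i.e. after lcm(23) = 23 in-shuffles.

23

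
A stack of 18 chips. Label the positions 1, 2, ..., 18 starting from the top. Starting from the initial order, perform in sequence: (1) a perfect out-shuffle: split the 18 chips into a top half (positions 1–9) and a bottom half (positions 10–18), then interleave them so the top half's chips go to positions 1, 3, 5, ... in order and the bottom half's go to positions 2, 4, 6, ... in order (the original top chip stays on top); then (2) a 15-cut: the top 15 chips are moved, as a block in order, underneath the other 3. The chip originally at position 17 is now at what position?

1

Track the chip from position 17 forward through each operation:
  after op 1 (out-shuffle): 17 → 16
  after op 2 (cut 15): 16 → 1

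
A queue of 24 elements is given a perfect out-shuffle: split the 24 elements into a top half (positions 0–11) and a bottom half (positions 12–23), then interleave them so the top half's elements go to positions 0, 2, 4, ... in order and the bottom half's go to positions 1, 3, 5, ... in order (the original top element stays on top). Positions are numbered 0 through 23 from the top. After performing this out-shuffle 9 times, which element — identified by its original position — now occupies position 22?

Work backwards from position 22, undoing one out-shuffle at a time:
22 ← 11 ← 17 ← 20 ← 10 ← 5 ← 14 ← 7 ← 15 ← 19
So the element now at position 22 started at position 19.

19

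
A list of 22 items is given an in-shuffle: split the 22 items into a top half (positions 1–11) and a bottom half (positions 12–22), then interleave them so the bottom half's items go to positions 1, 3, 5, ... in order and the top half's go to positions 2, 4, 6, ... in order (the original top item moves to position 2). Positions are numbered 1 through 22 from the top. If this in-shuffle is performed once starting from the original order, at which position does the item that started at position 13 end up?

Track the item's position through each in-shuffle:
13 → 3

3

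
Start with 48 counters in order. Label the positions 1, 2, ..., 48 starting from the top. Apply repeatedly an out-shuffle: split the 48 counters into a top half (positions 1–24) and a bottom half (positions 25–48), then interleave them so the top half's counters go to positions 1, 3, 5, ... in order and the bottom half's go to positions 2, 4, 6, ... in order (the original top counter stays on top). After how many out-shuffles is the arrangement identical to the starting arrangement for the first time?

23

The out-shuffle permutes the 48 positions with cycle lengths [1, 1, 23, 23].
Every counter is home exactly when every cycle has completed a whole number of laps, i.e. after lcm(1, 23) = 23 out-shuffles.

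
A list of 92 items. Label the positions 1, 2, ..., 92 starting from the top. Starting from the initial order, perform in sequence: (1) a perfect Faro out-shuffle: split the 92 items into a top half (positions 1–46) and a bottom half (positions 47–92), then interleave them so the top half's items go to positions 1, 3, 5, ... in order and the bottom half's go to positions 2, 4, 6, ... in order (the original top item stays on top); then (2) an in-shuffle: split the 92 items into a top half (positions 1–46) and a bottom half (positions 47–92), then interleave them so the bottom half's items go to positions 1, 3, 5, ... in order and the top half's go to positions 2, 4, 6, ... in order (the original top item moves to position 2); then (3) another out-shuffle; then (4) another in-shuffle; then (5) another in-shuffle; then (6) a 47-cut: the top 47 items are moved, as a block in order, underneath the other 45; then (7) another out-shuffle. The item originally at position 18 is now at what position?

Track the item from position 18 forward through each operation:
  after op 1 (out-shuffle): 18 → 35
  after op 2 (in-shuffle): 35 → 70
  after op 3 (out-shuffle): 70 → 48
  after op 4 (in-shuffle): 48 → 3
  after op 5 (in-shuffle): 3 → 6
  after op 6 (cut 47): 6 → 51
  after op 7 (out-shuffle): 51 → 10

10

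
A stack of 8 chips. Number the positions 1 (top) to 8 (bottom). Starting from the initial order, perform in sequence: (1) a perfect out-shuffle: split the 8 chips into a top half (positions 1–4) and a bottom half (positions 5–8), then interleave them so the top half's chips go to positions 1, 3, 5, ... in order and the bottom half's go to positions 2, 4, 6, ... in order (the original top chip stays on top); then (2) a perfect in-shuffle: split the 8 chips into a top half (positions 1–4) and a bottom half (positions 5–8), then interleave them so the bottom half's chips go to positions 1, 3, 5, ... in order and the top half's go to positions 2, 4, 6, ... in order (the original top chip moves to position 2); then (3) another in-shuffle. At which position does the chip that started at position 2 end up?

3

Track the chip from position 2 forward through each operation:
  after op 1 (out-shuffle): 2 → 3
  after op 2 (in-shuffle): 3 → 6
  after op 3 (in-shuffle): 6 → 3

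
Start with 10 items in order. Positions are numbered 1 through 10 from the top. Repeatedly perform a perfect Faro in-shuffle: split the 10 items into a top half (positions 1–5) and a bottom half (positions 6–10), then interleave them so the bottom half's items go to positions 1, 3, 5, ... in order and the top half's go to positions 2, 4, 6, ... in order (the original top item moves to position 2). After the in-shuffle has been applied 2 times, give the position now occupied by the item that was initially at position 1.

Track the item's position through each in-shuffle:
1 → 2 → 4

4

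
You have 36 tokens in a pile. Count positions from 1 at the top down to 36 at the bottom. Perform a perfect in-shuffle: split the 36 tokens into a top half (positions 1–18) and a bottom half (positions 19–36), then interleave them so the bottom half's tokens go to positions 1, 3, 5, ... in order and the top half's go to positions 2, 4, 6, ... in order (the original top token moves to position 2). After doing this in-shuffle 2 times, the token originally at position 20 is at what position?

6

Track the token's position through each in-shuffle:
20 → 3 → 6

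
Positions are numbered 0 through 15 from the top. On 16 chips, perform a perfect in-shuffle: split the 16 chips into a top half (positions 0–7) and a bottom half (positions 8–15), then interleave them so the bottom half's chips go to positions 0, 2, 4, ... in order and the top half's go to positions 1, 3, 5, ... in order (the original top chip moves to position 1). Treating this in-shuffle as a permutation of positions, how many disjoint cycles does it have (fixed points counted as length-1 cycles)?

Trace each unvisited position around until it returns:
(0 1 3 7 15 14 12 8) (2 5 11 6 13 10 4 9)
2 cycles in total.

2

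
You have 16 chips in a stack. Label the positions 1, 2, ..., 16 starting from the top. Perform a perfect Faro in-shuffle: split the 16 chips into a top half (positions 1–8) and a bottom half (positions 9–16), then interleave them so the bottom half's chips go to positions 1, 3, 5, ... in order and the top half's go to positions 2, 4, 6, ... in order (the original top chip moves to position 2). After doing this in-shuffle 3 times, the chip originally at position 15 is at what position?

1

Track the chip's position through each in-shuffle:
15 → 13 → 9 → 1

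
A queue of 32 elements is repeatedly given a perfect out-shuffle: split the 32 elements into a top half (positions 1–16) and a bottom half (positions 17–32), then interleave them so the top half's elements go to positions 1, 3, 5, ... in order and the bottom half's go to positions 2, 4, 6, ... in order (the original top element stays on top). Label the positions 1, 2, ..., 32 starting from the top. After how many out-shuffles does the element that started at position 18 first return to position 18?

Follow position 18 under repeated out-shuffles:
18 → 4 → 7 → 13 → 25 → 18
It first returns after 5 out-shuffles.

5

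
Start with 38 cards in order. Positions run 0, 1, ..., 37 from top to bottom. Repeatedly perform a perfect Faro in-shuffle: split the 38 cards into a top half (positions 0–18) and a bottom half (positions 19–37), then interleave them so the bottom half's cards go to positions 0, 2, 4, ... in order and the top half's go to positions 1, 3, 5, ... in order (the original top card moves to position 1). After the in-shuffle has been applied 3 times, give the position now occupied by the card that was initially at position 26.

Track the card's position through each in-shuffle:
26 → 14 → 29 → 20

20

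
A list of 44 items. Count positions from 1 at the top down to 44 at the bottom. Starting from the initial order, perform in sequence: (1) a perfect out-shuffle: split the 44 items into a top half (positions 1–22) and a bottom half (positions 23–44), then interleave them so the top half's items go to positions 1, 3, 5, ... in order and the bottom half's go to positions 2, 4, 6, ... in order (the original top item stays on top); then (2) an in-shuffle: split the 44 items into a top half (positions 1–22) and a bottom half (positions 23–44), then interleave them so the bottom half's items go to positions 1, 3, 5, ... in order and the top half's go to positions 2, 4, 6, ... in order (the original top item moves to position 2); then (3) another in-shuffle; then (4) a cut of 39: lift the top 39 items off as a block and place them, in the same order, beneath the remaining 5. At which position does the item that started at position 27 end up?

Track the item from position 27 forward through each operation:
  after op 1 (out-shuffle): 27 → 10
  after op 2 (in-shuffle): 10 → 20
  after op 3 (in-shuffle): 20 → 40
  after op 4 (cut 39): 40 → 1

1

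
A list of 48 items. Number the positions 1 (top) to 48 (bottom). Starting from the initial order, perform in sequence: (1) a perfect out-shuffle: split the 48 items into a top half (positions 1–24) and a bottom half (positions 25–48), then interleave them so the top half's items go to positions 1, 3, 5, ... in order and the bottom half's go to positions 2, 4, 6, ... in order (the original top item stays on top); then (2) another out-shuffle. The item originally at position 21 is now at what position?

34

Track the item from position 21 forward through each operation:
  after op 1 (out-shuffle): 21 → 41
  after op 2 (out-shuffle): 41 → 34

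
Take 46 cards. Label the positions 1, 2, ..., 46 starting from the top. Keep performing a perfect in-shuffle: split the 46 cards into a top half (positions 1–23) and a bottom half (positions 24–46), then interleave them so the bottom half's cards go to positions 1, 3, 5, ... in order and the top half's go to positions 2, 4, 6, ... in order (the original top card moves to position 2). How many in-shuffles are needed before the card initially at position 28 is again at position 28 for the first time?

23

Follow position 28 under repeated in-shuffles:
28 → 9 → 18 → 36 → 25 → 3 → 6 → 12 → ... → 28 (length 23)
It first returns after 23 in-shuffles.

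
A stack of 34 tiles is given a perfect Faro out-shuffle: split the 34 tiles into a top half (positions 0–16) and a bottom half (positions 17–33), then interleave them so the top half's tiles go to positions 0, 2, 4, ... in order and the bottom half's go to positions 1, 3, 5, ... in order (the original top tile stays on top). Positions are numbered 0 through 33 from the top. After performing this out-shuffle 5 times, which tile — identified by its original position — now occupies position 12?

Work backwards from position 12, undoing one out-shuffle at a time:
12 ← 6 ← 3 ← 18 ← 9 ← 21
So the tile now at position 12 started at position 21.

21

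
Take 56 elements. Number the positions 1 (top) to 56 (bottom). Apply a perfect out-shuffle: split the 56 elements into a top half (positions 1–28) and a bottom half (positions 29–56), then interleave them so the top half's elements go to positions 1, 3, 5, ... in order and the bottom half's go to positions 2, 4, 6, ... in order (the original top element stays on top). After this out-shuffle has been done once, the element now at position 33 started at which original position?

17

Work backwards from position 33, undoing one out-shuffle at a time:
33 ← 17
So the element now at position 33 started at position 17.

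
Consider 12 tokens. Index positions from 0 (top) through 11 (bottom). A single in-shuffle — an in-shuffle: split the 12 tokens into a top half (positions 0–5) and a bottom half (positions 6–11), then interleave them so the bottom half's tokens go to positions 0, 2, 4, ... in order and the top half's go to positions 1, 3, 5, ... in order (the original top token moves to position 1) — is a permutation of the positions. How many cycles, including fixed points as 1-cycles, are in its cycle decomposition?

Trace each unvisited position around until it returns:
(0 1 3 7 2 5 ... len 12)
1 cycle in total.

1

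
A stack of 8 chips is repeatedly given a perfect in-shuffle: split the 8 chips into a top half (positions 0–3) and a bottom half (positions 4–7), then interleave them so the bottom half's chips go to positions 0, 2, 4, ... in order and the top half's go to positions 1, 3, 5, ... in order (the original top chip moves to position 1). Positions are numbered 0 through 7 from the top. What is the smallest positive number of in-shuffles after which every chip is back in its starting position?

The in-shuffle permutes the 8 positions with cycle lengths [2, 6].
Every chip is home exactly when every cycle has completed a whole number of laps, i.e. after lcm(2, 6) = 6 in-shuffles.

6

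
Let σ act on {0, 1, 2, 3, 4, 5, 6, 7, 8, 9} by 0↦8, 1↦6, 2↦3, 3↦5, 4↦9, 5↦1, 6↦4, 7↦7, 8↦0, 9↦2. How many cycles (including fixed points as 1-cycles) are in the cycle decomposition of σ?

3

Cycle decomposition: (0 8) (1 6 4 9 2 3 5) (7).
3 cycles.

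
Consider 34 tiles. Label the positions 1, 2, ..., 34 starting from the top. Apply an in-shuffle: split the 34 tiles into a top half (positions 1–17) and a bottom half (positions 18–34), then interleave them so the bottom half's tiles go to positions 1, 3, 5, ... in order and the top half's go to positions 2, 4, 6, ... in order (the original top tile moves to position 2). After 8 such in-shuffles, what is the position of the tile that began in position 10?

Track the tile's position through each in-shuffle:
10 → 20 → 5 → 10 → 20 → 5 → 10 → 20 → 5

5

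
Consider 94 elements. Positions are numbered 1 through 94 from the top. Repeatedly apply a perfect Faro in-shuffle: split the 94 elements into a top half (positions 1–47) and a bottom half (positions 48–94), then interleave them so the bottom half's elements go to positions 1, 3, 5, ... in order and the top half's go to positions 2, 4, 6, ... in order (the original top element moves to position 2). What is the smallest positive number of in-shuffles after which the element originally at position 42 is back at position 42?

36

Follow position 42 under repeated in-shuffles:
42 → 84 → 73 → 51 → 7 → 14 → 28 → 56 → ... → 42 (length 36)
It first returns after 36 in-shuffles.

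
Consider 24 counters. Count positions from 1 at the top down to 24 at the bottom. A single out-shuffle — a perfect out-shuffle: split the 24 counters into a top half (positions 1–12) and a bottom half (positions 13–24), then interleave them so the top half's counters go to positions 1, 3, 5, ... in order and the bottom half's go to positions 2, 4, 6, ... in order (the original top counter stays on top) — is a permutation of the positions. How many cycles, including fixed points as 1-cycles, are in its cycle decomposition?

Trace each unvisited position around until it returns:
(1) (2 3 5 9 17 10 ... len 11) (6 11 21 18 12 23 ... len 11) (24)
4 cycles in total.

4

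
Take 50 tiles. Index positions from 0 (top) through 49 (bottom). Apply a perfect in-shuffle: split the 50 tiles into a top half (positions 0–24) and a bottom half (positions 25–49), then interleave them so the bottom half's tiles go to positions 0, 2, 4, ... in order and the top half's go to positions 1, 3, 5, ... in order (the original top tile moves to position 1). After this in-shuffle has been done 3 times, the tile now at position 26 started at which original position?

47

Work backwards from position 26, undoing one in-shuffle at a time:
26 ← 38 ← 44 ← 47
So the tile now at position 26 started at position 47.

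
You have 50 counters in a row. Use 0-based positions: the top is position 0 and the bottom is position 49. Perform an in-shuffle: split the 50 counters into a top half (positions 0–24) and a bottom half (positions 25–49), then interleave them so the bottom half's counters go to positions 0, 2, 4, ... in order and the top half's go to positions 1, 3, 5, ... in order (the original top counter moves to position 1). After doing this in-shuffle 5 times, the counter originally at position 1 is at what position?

Track the counter's position through each in-shuffle:
1 → 3 → 7 → 15 → 31 → 12

12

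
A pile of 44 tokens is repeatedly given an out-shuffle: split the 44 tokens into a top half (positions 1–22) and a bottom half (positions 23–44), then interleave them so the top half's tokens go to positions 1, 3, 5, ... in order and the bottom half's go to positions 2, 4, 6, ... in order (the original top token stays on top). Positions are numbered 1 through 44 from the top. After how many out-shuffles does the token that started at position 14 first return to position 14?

14

Follow position 14 under repeated out-shuffles:
14 → 27 → 10 → 19 → 37 → 30 → 16 → 31 → 18 → 35 → 26 → 8 → 15 → 29 → 14
It first returns after 14 out-shuffles.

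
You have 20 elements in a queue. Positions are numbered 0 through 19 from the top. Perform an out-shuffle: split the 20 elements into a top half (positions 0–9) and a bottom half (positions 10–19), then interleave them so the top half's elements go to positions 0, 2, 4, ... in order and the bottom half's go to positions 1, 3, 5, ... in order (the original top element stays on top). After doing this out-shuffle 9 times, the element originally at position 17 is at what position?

Track the element's position through each out-shuffle:
17 → 15 → 11 → 3 → 6 → 12 → 5 → 10 → 1 → 2

2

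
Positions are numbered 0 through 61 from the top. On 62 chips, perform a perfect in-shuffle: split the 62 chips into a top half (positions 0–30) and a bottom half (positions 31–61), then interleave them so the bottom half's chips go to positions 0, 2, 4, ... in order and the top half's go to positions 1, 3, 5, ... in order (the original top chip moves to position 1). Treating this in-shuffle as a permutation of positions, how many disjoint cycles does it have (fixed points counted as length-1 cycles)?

Trace each unvisited position around until it returns:
(0 1 3 7 15 31) (2 5 11 23 47 32) (4 9 19 39 16 33) (6 13 27 55 48 34) (8 17 35) (10 21 43 24 49 36) (12 25 51 40 18 37) (14 29 59 56 50 38) ... plus 4 more
12 cycles in total.

12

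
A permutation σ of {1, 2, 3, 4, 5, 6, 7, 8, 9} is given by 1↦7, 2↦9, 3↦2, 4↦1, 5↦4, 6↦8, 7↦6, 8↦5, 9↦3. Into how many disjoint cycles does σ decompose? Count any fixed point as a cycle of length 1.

Cycle decomposition: (1 7 6 8 5 4) (2 9 3).
2 cycles.

2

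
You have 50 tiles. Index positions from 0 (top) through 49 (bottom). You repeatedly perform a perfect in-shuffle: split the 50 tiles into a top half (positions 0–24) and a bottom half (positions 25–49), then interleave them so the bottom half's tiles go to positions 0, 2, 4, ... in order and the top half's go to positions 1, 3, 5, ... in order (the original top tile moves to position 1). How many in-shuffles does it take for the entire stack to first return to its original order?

The in-shuffle permutes the 50 positions with cycle lengths [2, 8, 8, 8, 8, 8, 8].
Every tile is home exactly when every cycle has completed a whole number of laps, i.e. after lcm(2, 8) = 8 in-shuffles.

8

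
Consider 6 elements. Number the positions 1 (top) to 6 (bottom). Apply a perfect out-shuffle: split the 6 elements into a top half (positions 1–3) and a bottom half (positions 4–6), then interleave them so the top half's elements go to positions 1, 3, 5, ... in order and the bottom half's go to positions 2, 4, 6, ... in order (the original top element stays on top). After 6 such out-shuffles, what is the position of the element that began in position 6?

Position 6 is a fixed point of every out-shuffle, so the element never moves.

6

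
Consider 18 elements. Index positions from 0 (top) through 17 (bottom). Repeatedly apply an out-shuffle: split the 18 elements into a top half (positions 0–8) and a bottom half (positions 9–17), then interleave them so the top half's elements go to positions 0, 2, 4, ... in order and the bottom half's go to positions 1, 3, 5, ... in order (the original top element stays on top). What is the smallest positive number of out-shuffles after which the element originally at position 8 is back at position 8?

Follow position 8 under repeated out-shuffles:
8 → 16 → 15 → 13 → 9 → 1 → 2 → 4 → 8
It first returns after 8 out-shuffles.

8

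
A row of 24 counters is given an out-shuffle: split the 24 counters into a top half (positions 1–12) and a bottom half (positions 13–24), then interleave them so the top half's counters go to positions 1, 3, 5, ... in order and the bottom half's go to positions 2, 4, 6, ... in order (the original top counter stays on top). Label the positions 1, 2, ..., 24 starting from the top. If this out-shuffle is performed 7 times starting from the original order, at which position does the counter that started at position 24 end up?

Position 24 is a fixed point of every out-shuffle, so the counter never moves.

24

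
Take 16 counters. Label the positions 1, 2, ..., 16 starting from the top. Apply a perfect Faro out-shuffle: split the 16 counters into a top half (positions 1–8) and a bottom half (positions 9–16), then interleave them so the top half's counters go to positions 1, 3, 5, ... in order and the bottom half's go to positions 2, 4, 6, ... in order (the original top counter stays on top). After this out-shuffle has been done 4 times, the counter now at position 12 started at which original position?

Work backwards from position 12, undoing one out-shuffle at a time:
12 ← 14 ← 15 ← 8 ← 12
So the counter now at position 12 started at position 12.

12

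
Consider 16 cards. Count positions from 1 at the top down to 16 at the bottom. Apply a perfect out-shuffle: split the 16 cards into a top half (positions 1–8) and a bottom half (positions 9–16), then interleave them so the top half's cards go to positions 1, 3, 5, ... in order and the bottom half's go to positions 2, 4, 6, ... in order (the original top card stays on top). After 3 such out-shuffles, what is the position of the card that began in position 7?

Track the card's position through each out-shuffle:
7 → 13 → 10 → 4

4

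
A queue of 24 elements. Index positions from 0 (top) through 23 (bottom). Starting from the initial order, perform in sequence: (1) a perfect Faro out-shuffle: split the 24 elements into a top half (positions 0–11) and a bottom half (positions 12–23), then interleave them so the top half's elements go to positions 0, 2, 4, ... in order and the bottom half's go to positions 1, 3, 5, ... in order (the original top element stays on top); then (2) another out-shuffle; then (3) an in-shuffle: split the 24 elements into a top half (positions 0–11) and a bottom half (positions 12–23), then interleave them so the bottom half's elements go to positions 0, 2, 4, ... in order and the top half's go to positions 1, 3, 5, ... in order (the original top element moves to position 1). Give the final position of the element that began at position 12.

Track the element from position 12 forward through each operation:
  after op 1 (out-shuffle): 12 → 1
  after op 2 (out-shuffle): 1 → 2
  after op 3 (in-shuffle): 2 → 5

5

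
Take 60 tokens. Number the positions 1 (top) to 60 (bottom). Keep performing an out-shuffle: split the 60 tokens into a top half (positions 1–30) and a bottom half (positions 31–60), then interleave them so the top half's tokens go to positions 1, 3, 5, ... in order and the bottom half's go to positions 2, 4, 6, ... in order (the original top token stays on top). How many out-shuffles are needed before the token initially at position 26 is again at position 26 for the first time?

58

Follow position 26 under repeated out-shuffles:
26 → 51 → 42 → 24 → 47 → 34 → 8 → 15 → ... → 26 (length 58)
It first returns after 58 out-shuffles.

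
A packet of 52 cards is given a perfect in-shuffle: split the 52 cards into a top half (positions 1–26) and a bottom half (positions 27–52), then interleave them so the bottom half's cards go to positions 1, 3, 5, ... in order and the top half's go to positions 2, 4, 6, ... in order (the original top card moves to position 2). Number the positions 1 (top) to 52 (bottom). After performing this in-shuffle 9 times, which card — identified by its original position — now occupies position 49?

Work backwards from position 49, undoing one in-shuffle at a time:
49 ← 51 ← 52 ← 26 ← 13 ← 33 ← 43 ← 48 ← 24 ← 12
So the card now at position 49 started at position 12.

12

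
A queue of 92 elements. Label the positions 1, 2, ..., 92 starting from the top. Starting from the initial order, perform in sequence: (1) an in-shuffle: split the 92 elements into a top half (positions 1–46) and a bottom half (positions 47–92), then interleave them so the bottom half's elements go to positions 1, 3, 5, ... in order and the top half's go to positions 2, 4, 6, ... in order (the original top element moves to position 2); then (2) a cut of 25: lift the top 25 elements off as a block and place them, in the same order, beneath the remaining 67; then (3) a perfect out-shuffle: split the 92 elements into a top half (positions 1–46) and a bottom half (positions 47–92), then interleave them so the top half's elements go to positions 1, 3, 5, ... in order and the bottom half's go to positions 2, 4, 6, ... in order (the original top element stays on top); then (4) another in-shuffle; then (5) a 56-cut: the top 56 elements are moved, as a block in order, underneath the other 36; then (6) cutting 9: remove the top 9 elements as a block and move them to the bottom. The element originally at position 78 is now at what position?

Track the element from position 78 forward through each operation:
  after op 1 (in-shuffle): 78 → 63
  after op 2 (cut 25): 63 → 38
  after op 3 (out-shuffle): 38 → 75
  after op 4 (in-shuffle): 75 → 57
  after op 5 (cut 56): 57 → 1
  after op 6 (cut 9): 1 → 84

84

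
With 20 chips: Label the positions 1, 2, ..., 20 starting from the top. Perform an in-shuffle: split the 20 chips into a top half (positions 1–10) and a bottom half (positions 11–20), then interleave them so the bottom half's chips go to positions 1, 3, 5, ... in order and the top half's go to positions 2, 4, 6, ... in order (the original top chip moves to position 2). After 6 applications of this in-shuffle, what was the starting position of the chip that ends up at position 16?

16

Work backwards from position 16, undoing one in-shuffle at a time:
16 ← 8 ← 4 ← 2 ← 1 ← 11 ← 16
So the chip now at position 16 started at position 16.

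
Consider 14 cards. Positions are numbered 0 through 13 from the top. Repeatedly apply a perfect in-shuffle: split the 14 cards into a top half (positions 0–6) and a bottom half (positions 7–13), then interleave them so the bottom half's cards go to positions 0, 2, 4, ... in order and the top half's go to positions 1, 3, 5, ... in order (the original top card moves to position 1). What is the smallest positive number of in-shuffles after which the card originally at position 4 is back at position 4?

Follow position 4 under repeated in-shuffles:
4 → 9 → 4
It first returns after 2 in-shuffles.

2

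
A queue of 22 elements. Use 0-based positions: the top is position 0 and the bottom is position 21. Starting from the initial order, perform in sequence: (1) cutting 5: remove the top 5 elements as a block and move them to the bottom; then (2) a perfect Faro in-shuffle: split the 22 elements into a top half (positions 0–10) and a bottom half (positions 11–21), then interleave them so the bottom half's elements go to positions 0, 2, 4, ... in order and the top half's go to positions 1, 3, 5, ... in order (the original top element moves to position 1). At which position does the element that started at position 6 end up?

Track the element from position 6 forward through each operation:
  after op 1 (cut 5): 6 → 1
  after op 2 (in-shuffle): 1 → 3

3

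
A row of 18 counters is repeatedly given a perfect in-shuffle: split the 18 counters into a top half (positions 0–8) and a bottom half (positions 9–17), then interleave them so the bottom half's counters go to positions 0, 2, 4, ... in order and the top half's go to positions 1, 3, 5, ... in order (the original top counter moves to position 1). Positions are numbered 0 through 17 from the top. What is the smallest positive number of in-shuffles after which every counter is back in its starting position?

The in-shuffle permutes the 18 positions with cycle lengths [18].
Every counter is home exactly when every cycle has completed a whole number of laps, i.e. after lcm(18) = 18 in-shuffles.

18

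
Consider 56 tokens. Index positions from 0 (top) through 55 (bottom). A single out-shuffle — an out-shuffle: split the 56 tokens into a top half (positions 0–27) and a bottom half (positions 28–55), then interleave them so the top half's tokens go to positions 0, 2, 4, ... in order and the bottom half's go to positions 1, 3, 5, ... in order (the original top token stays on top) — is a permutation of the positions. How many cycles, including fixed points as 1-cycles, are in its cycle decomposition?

Trace each unvisited position around until it returns:
(0) (1 2 4 8 16 32 ... len 20) (3 6 12 24 48 41 ... len 20) (5 10 20 40 25 50 45 35 15 30) (11 22 44 33) (55)
6 cycles in total.

6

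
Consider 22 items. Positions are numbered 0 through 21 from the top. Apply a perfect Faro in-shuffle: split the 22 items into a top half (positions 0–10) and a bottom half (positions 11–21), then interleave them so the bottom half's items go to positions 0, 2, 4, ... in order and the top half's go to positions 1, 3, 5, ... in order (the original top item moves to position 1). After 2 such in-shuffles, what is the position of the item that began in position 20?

Track the item's position through each in-shuffle:
20 → 18 → 14

14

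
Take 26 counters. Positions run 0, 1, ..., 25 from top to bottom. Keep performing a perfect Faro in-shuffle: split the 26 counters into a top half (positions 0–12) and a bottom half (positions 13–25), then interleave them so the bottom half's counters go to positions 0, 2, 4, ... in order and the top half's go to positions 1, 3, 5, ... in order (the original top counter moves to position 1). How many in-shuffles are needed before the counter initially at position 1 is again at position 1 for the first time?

Follow position 1 under repeated in-shuffles:
1 → 3 → 7 → 15 → 4 → 9 → 19 → 12 → 25 → 24 → 22 → 18 → 10 → 21 → 16 → 6 → 13 → 0 → 1
It first returns after 18 in-shuffles.

18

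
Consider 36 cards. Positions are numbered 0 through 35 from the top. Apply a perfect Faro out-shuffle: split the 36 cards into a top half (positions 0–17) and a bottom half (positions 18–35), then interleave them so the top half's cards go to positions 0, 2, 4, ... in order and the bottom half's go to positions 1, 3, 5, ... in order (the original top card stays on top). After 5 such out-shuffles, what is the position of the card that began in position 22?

Track the card's position through each out-shuffle:
22 → 9 → 18 → 1 → 2 → 4

4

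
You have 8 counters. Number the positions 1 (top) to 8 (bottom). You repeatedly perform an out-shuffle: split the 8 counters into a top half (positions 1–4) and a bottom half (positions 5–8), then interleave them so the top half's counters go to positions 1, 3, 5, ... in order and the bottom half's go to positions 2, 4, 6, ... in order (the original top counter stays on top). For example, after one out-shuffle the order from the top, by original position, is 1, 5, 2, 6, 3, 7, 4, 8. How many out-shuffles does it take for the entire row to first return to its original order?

The out-shuffle permutes the 8 positions with cycle lengths [1, 1, 3, 3].
Every counter is home exactly when every cycle has completed a whole number of laps, i.e. after lcm(1, 3) = 3 out-shuffles.

3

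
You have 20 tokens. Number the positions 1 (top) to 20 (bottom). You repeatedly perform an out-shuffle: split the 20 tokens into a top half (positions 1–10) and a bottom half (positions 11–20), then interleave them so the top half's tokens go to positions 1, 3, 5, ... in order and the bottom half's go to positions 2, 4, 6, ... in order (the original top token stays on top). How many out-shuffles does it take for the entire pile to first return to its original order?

18

The out-shuffle permutes the 20 positions with cycle lengths [1, 1, 18].
Every token is home exactly when every cycle has completed a whole number of laps, i.e. after lcm(1, 18) = 18 out-shuffles.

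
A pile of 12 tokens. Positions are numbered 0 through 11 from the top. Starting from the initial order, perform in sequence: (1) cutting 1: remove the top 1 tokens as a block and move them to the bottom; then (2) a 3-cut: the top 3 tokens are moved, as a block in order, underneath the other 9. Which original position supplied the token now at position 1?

5

Undo the operations in reverse order, starting from position 1:
  undo op 2 (cut 3): 1 ← 4
  undo op 1 (cut 1): 4 ← 5
So the token at position 1 came from original position 5.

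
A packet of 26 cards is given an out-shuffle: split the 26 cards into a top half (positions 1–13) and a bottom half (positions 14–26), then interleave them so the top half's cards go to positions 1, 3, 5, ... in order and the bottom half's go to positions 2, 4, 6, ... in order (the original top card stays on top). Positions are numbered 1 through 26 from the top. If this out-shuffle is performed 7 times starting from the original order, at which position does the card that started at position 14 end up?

15

Track the card's position through each out-shuffle:
14 → 2 → 3 → 5 → 9 → 17 → 8 → 15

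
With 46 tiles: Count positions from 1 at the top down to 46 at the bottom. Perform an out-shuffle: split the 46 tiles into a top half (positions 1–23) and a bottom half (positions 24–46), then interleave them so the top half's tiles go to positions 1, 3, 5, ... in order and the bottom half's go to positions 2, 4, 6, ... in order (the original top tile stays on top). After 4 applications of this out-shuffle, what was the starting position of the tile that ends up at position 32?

Work backwards from position 32, undoing one out-shuffle at a time:
32 ← 39 ← 20 ← 33 ← 17
So the tile now at position 32 started at position 17.

17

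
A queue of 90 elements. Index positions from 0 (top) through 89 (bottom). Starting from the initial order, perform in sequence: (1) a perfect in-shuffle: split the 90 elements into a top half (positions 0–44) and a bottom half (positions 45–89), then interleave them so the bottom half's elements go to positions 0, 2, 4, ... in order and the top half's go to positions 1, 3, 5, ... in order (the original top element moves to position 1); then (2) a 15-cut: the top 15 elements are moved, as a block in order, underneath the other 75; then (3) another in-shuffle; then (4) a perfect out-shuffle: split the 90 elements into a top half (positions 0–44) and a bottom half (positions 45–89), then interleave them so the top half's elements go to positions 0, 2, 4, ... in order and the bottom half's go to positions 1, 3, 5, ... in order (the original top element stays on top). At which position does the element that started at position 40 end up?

Track the element from position 40 forward through each operation:
  after op 1 (in-shuffle): 40 → 81
  after op 2 (cut 15): 81 → 66
  after op 3 (in-shuffle): 66 → 42
  after op 4 (out-shuffle): 42 → 84

84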